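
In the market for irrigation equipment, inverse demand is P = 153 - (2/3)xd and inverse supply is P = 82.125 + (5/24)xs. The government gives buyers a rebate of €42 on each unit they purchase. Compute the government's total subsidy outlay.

Pre-subsidy: 153 - (2/3)x = 82.125 + (5/24)x gives x* = 81 and P* = 99.
With the rebate, buyers effectively pay Pb = Ps − 42, where Ps is the price sellers receive.
On the curves, Pb = 153 - (2/3)x and Ps = 82.125 + (5/24)x; the wedge Ps − Pb = 42 gives 82.125 + (5/24)x − (153 - (2/3)x) = 42, so x' = 129.
Then Pb = 153 − (2/3)·129 = 67 and Ps = 82.125 + (5/24)·129 = 109.
Government outlay = subsidy × quantity = 42 × 129 = 5418.

Government cost = €5418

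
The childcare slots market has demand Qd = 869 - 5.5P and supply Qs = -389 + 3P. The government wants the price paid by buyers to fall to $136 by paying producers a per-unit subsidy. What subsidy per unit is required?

Required subsidy s = $34 per unit

At a buyer price of 136, quantity demanded is 869 − 5.5·136 = 121.
Sellers supply 121 only when they receive Ps with -389 + 3·Ps = 121, i.e. Ps = 170.
s = Ps − Pb = 170 − 136 = 34.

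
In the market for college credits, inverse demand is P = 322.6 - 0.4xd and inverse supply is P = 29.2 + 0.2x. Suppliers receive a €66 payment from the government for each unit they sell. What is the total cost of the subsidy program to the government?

Government cost = €39534

Pre-subsidy: 322.6 - 0.4x = 29.2 + 0.2x gives x* = 489 and P* = 127.
With the subsidy, sellers receive Ps = Pb + 66 for each unit, where Pb is the price buyers pay.
On the curves, Pb = 322.6 - 0.4x and Ps = 29.2 + 0.2x; the wedge Ps − Pb = 66 gives 29.2 + 0.2x − (322.6 - 0.4x) = 66, so x' = 599.
Then Pb = 322.6 − 0.4·599 = 83 and Ps = 29.2 + 0.2·599 = 149.
Government outlay = subsidy × quantity = 66 × 599 = 39534.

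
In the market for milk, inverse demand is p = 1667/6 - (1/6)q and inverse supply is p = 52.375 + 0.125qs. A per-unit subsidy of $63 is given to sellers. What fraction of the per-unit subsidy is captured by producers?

Pre-subsidy: 1667/6 - (1/6)q = 52.375 + 0.125q gives q* = 773 and p* = 149.
With the subsidy, sellers receive ps = pb + 63 for each unit, where pb is the price buyers pay.
On the curves, pb = 1667/6 - (1/6)q and ps = 52.375 + 0.125q; the wedge ps − pb = 63 gives 52.375 + 0.125q − (1667/6 - (1/6)q) = 63, so q' = 989.
Then pb = 1667/6 − (1/6)·989 = 113 and ps = 52.375 + 0.125·989 = 176.
Buyers' price falls by p* − pb = 149 − 113 = 36; sellers' price rises by ps − p* = 176 − 149 = 27.
So producers capture 27/63 = 3/7 of each unit of subsidy.

Producer share = 3/7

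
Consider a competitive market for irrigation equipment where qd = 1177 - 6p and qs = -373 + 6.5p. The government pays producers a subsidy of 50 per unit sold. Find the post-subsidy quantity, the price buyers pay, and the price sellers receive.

Pre-subsidy: 1177 - 6p = -373 + 6.5p gives p* = 124, q* = 433.
With the subsidy, sellers receive ps = pb + 50 for each unit, where pb is the price buyers pay.
Supply in terms of pb becomes qs = -373 + 6.5(pb + 50) = -48 + 6.5pb. Setting this equal to demand: 1177 - 6pb = -48 + 6.5pb, so pb = 98.
Sellers receive ps = 98 + 50 = 148; q' = 1177 − 6·98 = 589.

q' = 589; buyers pay 98; sellers receive 148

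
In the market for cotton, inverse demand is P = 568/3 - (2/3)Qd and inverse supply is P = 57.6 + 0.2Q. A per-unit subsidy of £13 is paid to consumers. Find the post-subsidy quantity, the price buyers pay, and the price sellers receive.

Pre-subsidy: 568/3 - (2/3)Q = 57.6 + 0.2Q gives Q* = 152 and P* = 88.
With the rebate, buyers effectively pay Pb = Ps − 13, where Ps is the price sellers receive.
On the curves, Pb = 568/3 - (2/3)Q and Ps = 57.6 + 0.2Q; the wedge Ps − Pb = 13 gives 57.6 + 0.2Q − (568/3 - (2/3)Q) = 13, so Q' = 167.
Then Pb = 568/3 − (2/3)·167 = 78 and Ps = 57.6 + 0.2·167 = 91.

Q' = 167; buyers pay £78; sellers receive £91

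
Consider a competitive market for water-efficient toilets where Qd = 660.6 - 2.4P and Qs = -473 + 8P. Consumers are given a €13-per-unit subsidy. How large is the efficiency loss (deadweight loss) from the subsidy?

Deadweight loss = €156

Pre-subsidy: 660.6 - 2.4P = -473 + 8P gives P* = 109, Q* = 399.
With the rebate, buyers effectively pay Pb = Ps − 13, where Ps is the price sellers receive.
Demand in terms of Ps becomes Qd = 660.6 − 2.4(Ps − 13) = 691.8 - 2.4Ps. Setting this equal to supply: 691.8 - 2.4Ps = -473 + 8Ps, so Ps = 112.
Buyers pay Pb = 112 − 13 = 99; Q' = -473 + 8·112 = 423.
The subsidy expands output by 423 − 399 = 24 past the efficient level; on those units the gap between marginal cost and willingness to pay runs from 0 up to 13.
DWL = ½ × 13 × 24 = 156.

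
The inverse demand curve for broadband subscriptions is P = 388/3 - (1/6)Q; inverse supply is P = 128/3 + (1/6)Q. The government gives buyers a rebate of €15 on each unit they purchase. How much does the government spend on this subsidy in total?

Government cost = €4575

Pre-subsidy: 388/3 - (1/6)Q = 128/3 + (1/6)Q gives Q* = 260 and P* = 86.
With the rebate, buyers effectively pay Pb = Ps − 15, where Ps is the price sellers receive.
On the curves, Pb = 388/3 - (1/6)Q and Ps = 128/3 + (1/6)Q; the wedge Ps − Pb = 15 gives 128/3 + (1/6)Q − (388/3 - (1/6)Q) = 15, so Q' = 305.
Then Pb = 388/3 − (1/6)·305 = 78.5 and Ps = 128/3 + (1/6)·305 = 93.5.
Government outlay = subsidy × quantity = 15 × 305 = 4575.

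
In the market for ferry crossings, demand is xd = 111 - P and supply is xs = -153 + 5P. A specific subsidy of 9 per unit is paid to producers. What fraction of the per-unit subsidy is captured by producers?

Pre-subsidy: 111 - P = -153 + 5P gives P* = 44, x* = 67.
With the subsidy, sellers receive Ps = Pb + 9 for each unit, where Pb is the price buyers pay.
Supply in terms of Pb becomes xs = -153 + 5(Pb + 9) = -108 + 5Pb. Setting this equal to demand: 111 - Pb = -108 + 5Pb, so Pb = 36.5.
Sellers receive Ps = 36.5 + 9 = 45.5; x' = 111 − 1·36.5 = 74.5.
Buyers' price falls by P* − Pb = 44 − 36.5 = 7.5; sellers' price rises by Ps − P* = 45.5 − 44 = 1.5.
So producers capture 1.5/9 = 1/6 of each unit of subsidy.

Producer share = 1/6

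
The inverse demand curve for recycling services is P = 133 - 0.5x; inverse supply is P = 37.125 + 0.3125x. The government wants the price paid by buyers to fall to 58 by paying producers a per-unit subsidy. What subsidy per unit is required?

At a buyer price of 58, quantity demanded is 266 − 2·58 = 150.
Sellers supply 150 only when they receive Ps = 37.125 + 0.3125·150 = 84.
s = Ps − Pb = 84 − 58 = 26.

Required subsidy s = 26 per unit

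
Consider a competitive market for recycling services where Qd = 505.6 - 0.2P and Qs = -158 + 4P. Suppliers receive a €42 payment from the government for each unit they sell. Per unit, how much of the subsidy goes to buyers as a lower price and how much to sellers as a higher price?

Buyers gain €40 per unit; sellers gain €2 per unit

Pre-subsidy: 505.6 - 0.2P = -158 + 4P gives P* = 158, Q* = 474.
With the subsidy, sellers receive Ps = Pb + 42 for each unit, where Pb is the price buyers pay.
Supply in terms of Pb becomes Qs = -158 + 4(Pb + 42) = 10 + 4Pb. Setting this equal to demand: 505.6 - 0.2Pb = 10 + 4Pb, so Pb = 118.
Sellers receive Ps = 118 + 42 = 160; Q' = 505.6 − 0.2·118 = 482.
Buyers' price falls by P* − Pb = 158 − 118 = 40; sellers' price rises by Ps − P* = 160 − 158 = 2.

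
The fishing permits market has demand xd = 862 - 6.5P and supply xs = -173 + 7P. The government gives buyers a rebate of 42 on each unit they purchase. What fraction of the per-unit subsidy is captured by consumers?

Consumer share = 14/27

Pre-subsidy: 862 - 6.5P = -173 + 7P gives P* = 230/3, x* = 1091/3.
With the rebate, buyers effectively pay Pb = Ps − 42, where Ps is the price sellers receive.
Demand in terms of Ps becomes xd = 862 − 6.5(Ps − 42) = 1135 - 6.5Ps. Setting this equal to supply: 1135 - 6.5Ps = -173 + 7Ps, so Ps = 872/9.
Buyers pay Pb = 872/9 − 42 = 494/9; x' = -173 + 7·(872/9) = 4547/9.
Buyers' price falls by P* − Pb = 230/3 − 494/9 = 196/9; sellers' price rises by Ps − P* = 872/9 − 230/3 = 182/9.
So consumers capture (196/9)/42 = 14/27 of each unit of subsidy.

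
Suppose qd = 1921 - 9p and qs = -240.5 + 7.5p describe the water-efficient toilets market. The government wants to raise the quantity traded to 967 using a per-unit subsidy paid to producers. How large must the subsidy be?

At q = 967, invert demand for the buyer price: pb = (1921 − 967)/9 = 106; invert supply for the seller price: ps = (967 − (-240.5))/7.5 = 161.
The subsidy must fill the gap: s = ps − pb = 161 − 106 = 55.

Required subsidy s = 55 per unit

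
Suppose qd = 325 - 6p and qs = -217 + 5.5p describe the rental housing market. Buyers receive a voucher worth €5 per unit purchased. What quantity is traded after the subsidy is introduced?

Pre-subsidy: 325 - 6p = -217 + 5.5p gives p* = 1084/23, q* = 971/23.
With the rebate, buyers effectively pay pb = ps − 5, where ps is the price sellers receive.
Demand in terms of ps becomes qd = 325 − 6(ps − 5) = 355 - 6ps. Setting this equal to supply: 355 - 6ps = -217 + 5.5ps, so ps = 1144/23.
Buyers pay pb = 1144/23 − 5 = 1029/23; q' = -217 + 5.5·(1144/23) = 1301/23.

q' = 1301/23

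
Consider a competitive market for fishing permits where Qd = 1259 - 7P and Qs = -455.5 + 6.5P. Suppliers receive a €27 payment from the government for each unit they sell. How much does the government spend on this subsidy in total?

Pre-subsidy: 1259 - 7P = -455.5 + 6.5P gives P* = 127, Q* = 370.
With the subsidy, sellers receive Ps = Pb + 27 for each unit, where Pb is the price buyers pay.
Supply in terms of Pb becomes Qs = -455.5 + 6.5(Pb + 27) = -280 + 6.5Pb. Setting this equal to demand: 1259 - 7Pb = -280 + 6.5Pb, so Pb = 114.
Sellers receive Ps = 114 + 27 = 141; Q' = 1259 − 7·114 = 461.
Government outlay = subsidy × quantity = 27 × 461 = 12447.

Government cost = €12447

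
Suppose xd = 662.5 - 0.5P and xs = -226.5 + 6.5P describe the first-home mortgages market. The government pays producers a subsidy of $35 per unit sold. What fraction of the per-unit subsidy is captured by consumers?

Pre-subsidy: 662.5 - 0.5P = -226.5 + 6.5P gives P* = 127, x* = 599.
With the subsidy, sellers receive Ps = Pb + 35 for each unit, where Pb is the price buyers pay.
Supply in terms of Pb becomes xs = -226.5 + 6.5(Pb + 35) = 1 + 6.5Pb. Setting this equal to demand: 662.5 - 0.5Pb = 1 + 6.5Pb, so Pb = 94.5.
Sellers receive Ps = 94.5 + 35 = 129.5; x' = 662.5 − 0.5·94.5 = 615.25.
Buyers' price falls by P* − Pb = 127 − 94.5 = 32.5; sellers' price rises by Ps − P* = 129.5 − 127 = 2.5.
So consumers capture 32.5/35 = 13/14 of each unit of subsidy.

Consumer share = 13/14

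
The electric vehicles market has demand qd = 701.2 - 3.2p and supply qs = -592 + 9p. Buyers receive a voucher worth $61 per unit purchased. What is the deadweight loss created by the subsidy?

Deadweight loss = $4392

Pre-subsidy: 701.2 - 3.2p = -592 + 9p gives p* = 106, q* = 362.
With the rebate, buyers effectively pay pb = ps − 61, where ps is the price sellers receive.
Demand in terms of ps becomes qd = 701.2 − 3.2(ps − 61) = 896.4 - 3.2ps. Setting this equal to supply: 896.4 - 3.2ps = -592 + 9ps, so ps = 122.
Buyers pay pb = 122 − 61 = 61; q' = -592 + 9·122 = 506.
The subsidy expands output by 506 − 362 = 144 past the efficient level; on those units the gap between marginal cost and willingness to pay runs from 0 up to 61.
DWL = ½ × 61 × 144 = 4392.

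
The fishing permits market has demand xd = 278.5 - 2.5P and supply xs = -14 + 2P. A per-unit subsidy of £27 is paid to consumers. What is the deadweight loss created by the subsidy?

Deadweight loss = £405

Pre-subsidy: 278.5 - 2.5P = -14 + 2P gives P* = 65, x* = 116.
With the rebate, buyers effectively pay Pb = Ps − 27, where Ps is the price sellers receive.
Demand in terms of Ps becomes xd = 278.5 − 2.5(Ps − 27) = 346 - 2.5Ps. Setting this equal to supply: 346 - 2.5Ps = -14 + 2Ps, so Ps = 80.
Buyers pay Pb = 80 − 27 = 53; x' = -14 + 2·80 = 146.
The subsidy expands output by 146 − 116 = 30 past the efficient level; on those units the gap between marginal cost and willingness to pay runs from 0 up to 27.
DWL = ½ × 27 × 30 = 405.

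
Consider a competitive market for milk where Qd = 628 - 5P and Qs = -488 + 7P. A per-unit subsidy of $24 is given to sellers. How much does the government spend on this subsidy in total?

Pre-subsidy: 628 - 5P = -488 + 7P gives P* = 93, Q* = 163.
With the subsidy, sellers receive Ps = Pb + 24 for each unit, where Pb is the price buyers pay.
Supply in terms of Pb becomes Qs = -488 + 7(Pb + 24) = -320 + 7Pb. Setting this equal to demand: 628 - 5Pb = -320 + 7Pb, so Pb = 79.
Sellers receive Ps = 79 + 24 = 103; Q' = 628 − 5·79 = 233.
Government outlay = subsidy × quantity = 24 × 233 = 5592.

Government cost = $5592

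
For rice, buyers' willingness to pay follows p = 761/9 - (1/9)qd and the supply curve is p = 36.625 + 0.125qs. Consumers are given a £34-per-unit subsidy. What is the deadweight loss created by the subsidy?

Pre-subsidy: 761/9 - (1/9)q = 36.625 + 0.125q gives q* = 203 and p* = 62.
With the rebate, buyers effectively pay pb = ps − 34, where ps is the price sellers receive.
On the curves, pb = 761/9 - (1/9)q and ps = 36.625 + 0.125q; the wedge ps − pb = 34 gives 36.625 + 0.125q − (761/9 - (1/9)q) = 34, so q' = 347.
Then pb = 761/9 − (1/9)·347 = 46 and ps = 36.625 + 0.125·347 = 80.
The subsidy expands output by 347 − 203 = 144 past the efficient level; on those units the gap between marginal cost and willingness to pay runs from 0 up to 34.
DWL = ½ × 34 × 144 = 2448.

Deadweight loss = £2448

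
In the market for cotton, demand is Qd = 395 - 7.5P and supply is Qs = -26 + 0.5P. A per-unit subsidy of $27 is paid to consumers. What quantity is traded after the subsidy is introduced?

Q' = 12.96875

Pre-subsidy: 395 - 7.5P = -26 + 0.5P gives P* = 52.625, Q* = 0.3125.
With the rebate, buyers effectively pay Pb = Ps − 27, where Ps is the price sellers receive.
Demand in terms of Ps becomes Qd = 395 − 7.5(Ps − 27) = 597.5 - 7.5Ps. Setting this equal to supply: 597.5 - 7.5Ps = -26 + 0.5Ps, so Ps = 77.9375.
Buyers pay Pb = 77.9375 − 27 = 50.9375; Q' = -26 + 0.5·77.9375 = 12.96875.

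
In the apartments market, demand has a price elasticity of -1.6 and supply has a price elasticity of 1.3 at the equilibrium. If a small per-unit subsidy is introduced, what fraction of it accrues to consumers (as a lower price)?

For a small subsidy around the equilibrium, the benefit split depends on the relative slopes, which at a point are proportional to the elasticities.
Buyer share = εs/(εs + |εd|) = 1.3/(1.3 + 1.6) = 13/29; seller share = |εd|/(εs + |εd|) = 16/29.

Consumer share = 13/29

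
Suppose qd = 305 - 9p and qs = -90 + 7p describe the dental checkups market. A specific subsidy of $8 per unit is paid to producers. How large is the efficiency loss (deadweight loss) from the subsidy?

Pre-subsidy: 305 - 9p = -90 + 7p gives p* = 24.6875, q* = 82.8125.
With the subsidy, sellers receive ps = pb + 8 for each unit, where pb is the price buyers pay.
Supply in terms of pb becomes qs = -90 + 7(pb + 8) = -34 + 7pb. Setting this equal to demand: 305 - 9pb = -34 + 7pb, so pb = 21.1875.
Sellers receive ps = 21.1875 + 8 = 29.1875; q' = 305 − 9·21.1875 = 114.3125.
The subsidy expands output by 114.3125 − 82.8125 = 31.5 past the efficient level; on those units the gap between marginal cost and willingness to pay runs from 0 up to 8.
DWL = ½ × 8 × 31.5 = 126.

Deadweight loss = $126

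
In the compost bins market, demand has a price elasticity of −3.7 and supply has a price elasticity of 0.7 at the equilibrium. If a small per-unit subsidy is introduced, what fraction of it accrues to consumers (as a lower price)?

Consumer share = 7/44

For a small subsidy around the equilibrium, the benefit split depends on the relative slopes, which at a point are proportional to the elasticities.
Buyer share = εs/(εs + |εd|) = 0.7/(0.7 + 3.7) = 7/44; seller share = |εd|/(εs + |εd|) = 37/44.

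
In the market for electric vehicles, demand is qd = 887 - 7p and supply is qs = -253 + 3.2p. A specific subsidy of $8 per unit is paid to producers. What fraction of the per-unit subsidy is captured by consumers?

Pre-subsidy: 887 - 7p = -253 + 3.2p gives p* = 1900/17, q* = 1779/17.
With the subsidy, sellers receive ps = pb + 8 for each unit, where pb is the price buyers pay.
Supply in terms of pb becomes qs = -253 + 3.2(pb + 8) = -227.4 + 3.2pb. Setting this equal to demand: 887 - 7pb = -227.4 + 3.2pb, so pb = 5572/51.
Sellers receive ps = 5572/51 + 8 = 5980/51; q' = 887 − 7·(5572/51) = 6233/51.
Buyers' price falls by p* − pb = 1900/17 − 5572/51 = 128/51; sellers' price rises by ps − p* = 5980/51 − 1900/17 = 280/51.
So consumers capture (128/51)/8 = 16/51 of each unit of subsidy.

Consumer share = 16/51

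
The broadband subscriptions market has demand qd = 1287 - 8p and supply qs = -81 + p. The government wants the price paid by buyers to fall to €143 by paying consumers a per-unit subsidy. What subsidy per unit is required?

At a buyer price of 143, quantity demanded is 1287 − 8·143 = 143.
Sellers supply 143 only when they receive ps with -81 + 1·ps = 143, i.e. ps = 224.
s = ps − pb = 224 − 143 = 81.

Required subsidy s = €81 per unit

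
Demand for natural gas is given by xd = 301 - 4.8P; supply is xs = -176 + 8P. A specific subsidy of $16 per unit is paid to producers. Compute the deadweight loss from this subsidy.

Deadweight loss = $384

Pre-subsidy: 301 - 4.8P = -176 + 8P gives P* = 37.265625, x* = 122.125.
With the subsidy, sellers receive Ps = Pb + 16 for each unit, where Pb is the price buyers pay.
Supply in terms of Pb becomes xs = -176 + 8(Pb + 16) = -48 + 8Pb. Setting this equal to demand: 301 - 4.8Pb = -48 + 8Pb, so Pb = 27.265625.
Sellers receive Ps = 27.265625 + 16 = 43.265625; x' = 301 − 4.8·27.265625 = 170.125.
The subsidy expands output by 170.125 − 122.125 = 48 past the efficient level; on those units the gap between marginal cost and willingness to pay runs from 0 up to 16.
DWL = ½ × 16 × 48 = 384.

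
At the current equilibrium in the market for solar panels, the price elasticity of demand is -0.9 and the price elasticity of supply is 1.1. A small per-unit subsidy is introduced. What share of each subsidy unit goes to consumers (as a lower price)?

Consumer share = 0.55

For a small subsidy around the equilibrium, the benefit split depends on the relative slopes, which at a point are proportional to the elasticities.
Buyer share = εs/(εs + |εd|) = 1.1/(1.1 + 0.9) = 0.55; seller share = |εd|/(εs + |εd|) = 0.45.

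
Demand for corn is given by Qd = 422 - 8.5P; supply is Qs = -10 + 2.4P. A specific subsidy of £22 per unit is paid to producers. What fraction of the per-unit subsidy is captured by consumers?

Consumer share = 24/109

Pre-subsidy: 422 - 8.5P = -10 + 2.4P gives P* = 4320/109, Q* = 9278/109.
With the subsidy, sellers receive Ps = Pb + 22 for each unit, where Pb is the price buyers pay.
Supply in terms of Pb becomes Qs = -10 + 2.4(Pb + 22) = 42.8 + 2.4Pb. Setting this equal to demand: 422 - 8.5Pb = 42.8 + 2.4Pb, so Pb = 3792/109.
Sellers receive Ps = 3792/109 + 22 = 6190/109; Q' = 422 − 8.5·(3792/109) = 13766/109.
Buyers' price falls by P* − Pb = 4320/109 − 3792/109 = 528/109; sellers' price rises by Ps − P* = 6190/109 − 4320/109 = 1870/109.
So consumers capture (528/109)/22 = 24/109 of each unit of subsidy.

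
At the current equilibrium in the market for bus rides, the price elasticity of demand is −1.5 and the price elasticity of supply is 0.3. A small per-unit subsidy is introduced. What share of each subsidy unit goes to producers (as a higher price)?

For a small subsidy around the equilibrium, the benefit split depends on the relative slopes, which at a point are proportional to the elasticities.
Buyer share = εs/(εs + |εd|) = 0.3/(0.3 + 1.5) = 1/6; seller share = |εd|/(εs + |εd|) = 5/6.
So producers capture 5/6 of the subsidy.

Producer share = 5/6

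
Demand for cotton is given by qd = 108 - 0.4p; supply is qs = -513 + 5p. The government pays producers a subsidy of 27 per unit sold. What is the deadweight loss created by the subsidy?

Deadweight loss = 135

Pre-subsidy: 108 - 0.4p = -513 + 5p gives p* = 115, q* = 62.
With the subsidy, sellers receive ps = pb + 27 for each unit, where pb is the price buyers pay.
Supply in terms of pb becomes qs = -513 + 5(pb + 27) = -378 + 5pb. Setting this equal to demand: 108 - 0.4pb = -378 + 5pb, so pb = 90.
Sellers receive ps = 90 + 27 = 117; q' = 108 − 0.4·90 = 72.
The subsidy expands output by 72 − 62 = 10 past the efficient level; on those units the gap between marginal cost and willingness to pay runs from 0 up to 27.
DWL = ½ × 27 × 10 = 135.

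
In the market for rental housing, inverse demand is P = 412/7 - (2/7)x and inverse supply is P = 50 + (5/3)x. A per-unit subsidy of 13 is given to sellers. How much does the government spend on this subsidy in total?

Government cost = 5967/41

Pre-subsidy: 412/7 - (2/7)x = 50 + (5/3)x gives x* = 186/41 and P* = 2360/41.
With the subsidy, sellers receive Ps = Pb + 13 for each unit, where Pb is the price buyers pay.
On the curves, Pb = 412/7 - (2/7)x and Ps = 50 + (5/3)x; the wedge Ps − Pb = 13 gives 50 + (5/3)x − (412/7 - (2/7)x) = 13, so x' = 459/41.
Then Pb = 412/7 − (2/7)·(459/41) = 2282/41 and Ps = 50 + (5/3)·(459/41) = 2815/41.
Government outlay = subsidy × quantity = 13 × 459/41 = 5967/41.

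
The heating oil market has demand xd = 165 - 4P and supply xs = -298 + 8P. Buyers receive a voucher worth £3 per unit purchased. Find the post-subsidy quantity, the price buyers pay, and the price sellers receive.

Pre-subsidy: 165 - 4P = -298 + 8P gives P* = 463/12, x* = 32/3.
With the rebate, buyers effectively pay Pb = Ps − 3, where Ps is the price sellers receive.
Demand in terms of Ps becomes xd = 165 − 4(Ps − 3) = 177 - 4Ps. Setting this equal to supply: 177 - 4Ps = -298 + 8Ps, so Ps = 475/12.
Buyers pay Pb = 475/12 − 3 = 439/12; x' = -298 + 8·(475/12) = 56/3.

x' = 56/3; buyers pay 439/12; sellers receive 475/12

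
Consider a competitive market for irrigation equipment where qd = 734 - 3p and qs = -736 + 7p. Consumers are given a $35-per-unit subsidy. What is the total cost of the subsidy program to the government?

Government cost = $12827.5

Pre-subsidy: 734 - 3p = -736 + 7p gives p* = 147, q* = 293.
With the rebate, buyers effectively pay pb = ps − 35, where ps is the price sellers receive.
Demand in terms of ps becomes qd = 734 − 3(ps − 35) = 839 - 3ps. Setting this equal to supply: 839 - 3ps = -736 + 7ps, so ps = 157.5.
Buyers pay pb = 157.5 − 35 = 122.5; q' = -736 + 7·157.5 = 366.5.
Government outlay = subsidy × quantity = 35 × 366.5 = 12827.5.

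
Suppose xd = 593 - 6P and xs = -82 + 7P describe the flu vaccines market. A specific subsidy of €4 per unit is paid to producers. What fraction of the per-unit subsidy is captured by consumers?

Consumer share = 7/13

Pre-subsidy: 593 - 6P = -82 + 7P gives P* = 675/13, x* = 3659/13.
With the subsidy, sellers receive Ps = Pb + 4 for each unit, where Pb is the price buyers pay.
Supply in terms of Pb becomes xs = -82 + 7(Pb + 4) = -54 + 7Pb. Setting this equal to demand: 593 - 6Pb = -54 + 7Pb, so Pb = 647/13.
Sellers receive Ps = 647/13 + 4 = 699/13; x' = 593 − 6·(647/13) = 3827/13.
Buyers' price falls by P* − Pb = 675/13 − 647/13 = 28/13; sellers' price rises by Ps − P* = 699/13 − 675/13 = 24/13.
So consumers capture (28/13)/4 = 7/13 of each unit of subsidy.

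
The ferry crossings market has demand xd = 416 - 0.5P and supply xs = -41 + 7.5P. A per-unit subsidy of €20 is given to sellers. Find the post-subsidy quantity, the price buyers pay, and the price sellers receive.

Pre-subsidy: 416 - 0.5P = -41 + 7.5P gives P* = 57.125, x* = 387.4375.
With the subsidy, sellers receive Ps = Pb + 20 for each unit, where Pb is the price buyers pay.
Supply in terms of Pb becomes xs = -41 + 7.5(Pb + 20) = 109 + 7.5Pb. Setting this equal to demand: 416 - 0.5Pb = 109 + 7.5Pb, so Pb = 38.375.
Sellers receive Ps = 38.375 + 20 = 58.375; x' = 416 − 0.5·38.375 = 396.8125.

x' = 396.8125; buyers pay €38.375; sellers receive €58.375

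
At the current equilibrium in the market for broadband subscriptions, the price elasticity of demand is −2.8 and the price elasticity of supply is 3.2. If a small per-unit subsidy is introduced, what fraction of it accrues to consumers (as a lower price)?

For a small subsidy around the equilibrium, the benefit split depends on the relative slopes, which at a point are proportional to the elasticities.
Buyer share = εs/(εs + |εd|) = 3.2/(3.2 + 2.8) = 8/15; seller share = |εd|/(εs + |εd|) = 7/15.

Consumer share = 8/15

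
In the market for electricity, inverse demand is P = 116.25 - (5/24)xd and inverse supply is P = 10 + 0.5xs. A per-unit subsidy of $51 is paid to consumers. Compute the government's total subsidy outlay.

Government cost = $11322

Pre-subsidy: 116.25 - (5/24)x = 10 + 0.5x gives x* = 150 and P* = 85.
With the rebate, buyers effectively pay Pb = Ps − 51, where Ps is the price sellers receive.
On the curves, Pb = 116.25 - (5/24)x and Ps = 10 + 0.5x; the wedge Ps − Pb = 51 gives 10 + 0.5x − (116.25 - (5/24)x) = 51, so x' = 222.
Then Pb = 116.25 − (5/24)·222 = 70 and Ps = 10 + 0.5·222 = 121.
Government outlay = subsidy × quantity = 51 × 222 = 11322.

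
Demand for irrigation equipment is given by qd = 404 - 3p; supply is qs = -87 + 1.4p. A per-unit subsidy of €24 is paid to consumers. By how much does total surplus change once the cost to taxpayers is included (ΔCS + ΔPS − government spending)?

Net change in total surplus = -3024/11

Pre-subsidy: 404 - 3p = -87 + 1.4p gives p* = 2455/22, q* = 1523/22.
With the rebate, buyers effectively pay pb = ps − 24, where ps is the price sellers receive.
Demand in terms of ps becomes qd = 404 − 3(ps − 24) = 476 - 3ps. Setting this equal to supply: 476 - 3ps = -87 + 1.4ps, so ps = 2815/22.
Buyers pay pb = 2815/22 − 24 = 2287/22; q' = -87 + 1.4·(2815/22) = 2027/22.
ΔCS = ½(1523/22 + 2027/22)(2455/22 − 2287/22) = 74550/121; ΔPS = ½(1523/22 + 2027/22)(2815/22 − 2455/22) = 159750/121.
Government spending = 24 × 2027/22 = 24324/11.
Net change = 74550/121 + 159750/121 − 24324/11 = -3024/11. The loss equals the DWL triangle ½·24·252/11.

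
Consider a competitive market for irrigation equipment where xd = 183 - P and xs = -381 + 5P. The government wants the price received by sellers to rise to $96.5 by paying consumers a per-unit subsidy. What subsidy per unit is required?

At a seller price of 96.5, quantity supplied is -381 + 5·96.5 = 101.5.
Buyers absorb 101.5 only when they pay Pb with 183 − 1·Pb = 101.5, i.e. Pb = 81.5.
s = Ps − Pb = 96.5 − 81.5 = 15.

Required subsidy s = $15 per unit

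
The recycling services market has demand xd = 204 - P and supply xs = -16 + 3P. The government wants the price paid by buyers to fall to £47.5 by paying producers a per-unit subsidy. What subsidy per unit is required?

Required subsidy s = £10 per unit

At a buyer price of 47.5, quantity demanded is 204 − 1·47.5 = 156.5.
Sellers supply 156.5 only when they receive Ps with -16 + 3·Ps = 156.5, i.e. Ps = 57.5.
s = Ps − Pb = 57.5 − 47.5 = 10.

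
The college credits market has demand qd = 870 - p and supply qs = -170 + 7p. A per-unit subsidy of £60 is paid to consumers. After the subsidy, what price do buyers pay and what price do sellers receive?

Pre-subsidy: 870 - p = -170 + 7p gives p* = 130, q* = 740.
With the rebate, buyers effectively pay pb = ps − 60, where ps is the price sellers receive.
Demand in terms of ps becomes qd = 870 − 1(ps − 60) = 930 - ps. Setting this equal to supply: 930 - ps = -170 + 7ps, so ps = 137.5.
Buyers pay pb = 137.5 − 60 = 77.5; q' = -170 + 7·137.5 = 792.5.

Buyers pay £77.5; sellers receive £137.5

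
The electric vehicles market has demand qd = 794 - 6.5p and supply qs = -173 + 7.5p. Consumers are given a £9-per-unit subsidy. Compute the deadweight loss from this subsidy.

Pre-subsidy: 794 - 6.5p = -173 + 7.5p gives p* = 967/14, q* = 9661/28.
With the rebate, buyers effectively pay pb = ps − 9, where ps is the price sellers receive.
Demand in terms of ps becomes qd = 794 − 6.5(ps − 9) = 852.5 - 6.5ps. Setting this equal to supply: 852.5 - 6.5ps = -173 + 7.5ps, so ps = 73.25.
Buyers pay pb = 73.25 − 9 = 64.25; q' = -173 + 7.5·73.25 = 376.375.
The subsidy expands output by 376.375 − 9661/28 = 1755/56 past the efficient level; on those units the gap between marginal cost and willingness to pay runs from 0 up to 9.
DWL = ½ × 9 × 1755/56 = 15795/112.

Deadweight loss = 15795/112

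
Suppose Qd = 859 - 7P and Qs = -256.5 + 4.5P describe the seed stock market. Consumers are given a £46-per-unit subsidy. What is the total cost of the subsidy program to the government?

Government cost = £14076

Pre-subsidy: 859 - 7P = -256.5 + 4.5P gives P* = 97, Q* = 180.
With the rebate, buyers effectively pay Pb = Ps − 46, where Ps is the price sellers receive.
Demand in terms of Ps becomes Qd = 859 − 7(Ps − 46) = 1181 - 7Ps. Setting this equal to supply: 1181 - 7Ps = -256.5 + 4.5Ps, so Ps = 125.
Buyers pay Pb = 125 − 46 = 79; Q' = -256.5 + 4.5·125 = 306.
Government outlay = subsidy × quantity = 46 × 306 = 14076.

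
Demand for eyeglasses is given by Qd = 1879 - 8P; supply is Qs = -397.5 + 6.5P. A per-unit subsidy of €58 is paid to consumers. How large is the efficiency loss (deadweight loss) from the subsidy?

Deadweight loss = €6032

Pre-subsidy: 1879 - 8P = -397.5 + 6.5P gives P* = 157, Q* = 623.
With the rebate, buyers effectively pay Pb = Ps − 58, where Ps is the price sellers receive.
Demand in terms of Ps becomes Qd = 1879 − 8(Ps − 58) = 2343 - 8Ps. Setting this equal to supply: 2343 - 8Ps = -397.5 + 6.5Ps, so Ps = 189.
Buyers pay Pb = 189 − 58 = 131; Q' = -397.5 + 6.5·189 = 831.
The subsidy expands output by 831 − 623 = 208 past the efficient level; on those units the gap between marginal cost and willingness to pay runs from 0 up to 58.
DWL = ½ × 58 × 208 = 6032.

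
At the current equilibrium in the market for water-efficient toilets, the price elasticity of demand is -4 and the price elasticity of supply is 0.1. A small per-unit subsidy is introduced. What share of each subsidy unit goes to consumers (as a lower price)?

For a small subsidy around the equilibrium, the benefit split depends on the relative slopes, which at a point are proportional to the elasticities.
Buyer share = εs/(εs + |εd|) = 0.1/(0.1 + 4) = 1/41; seller share = |εd|/(εs + |εd|) = 40/41.

Consumer share = 1/41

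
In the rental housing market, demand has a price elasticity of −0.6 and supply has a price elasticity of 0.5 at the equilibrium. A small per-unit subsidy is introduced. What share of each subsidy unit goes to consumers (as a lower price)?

Consumer share = 5/11

For a small subsidy around the equilibrium, the benefit split depends on the relative slopes, which at a point are proportional to the elasticities.
Buyer share = εs/(εs + |εd|) = 0.5/(0.5 + 0.6) = 5/11; seller share = |εd|/(εs + |εd|) = 6/11.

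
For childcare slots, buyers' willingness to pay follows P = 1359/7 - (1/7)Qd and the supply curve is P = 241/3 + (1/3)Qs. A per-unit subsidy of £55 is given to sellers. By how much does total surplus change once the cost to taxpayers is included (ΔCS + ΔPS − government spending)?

Pre-subsidy: 1359/7 - (1/7)Q = 241/3 + (1/3)Q gives Q* = 239 and P* = 160.
With the subsidy, sellers receive Ps = Pb + 55 for each unit, where Pb is the price buyers pay.
On the curves, Pb = 1359/7 - (1/7)Q and Ps = 241/3 + (1/3)Q; the wedge Ps − Pb = 55 gives 241/3 + (1/3)Q − (1359/7 - (1/7)Q) = 55, so Q' = 354.5.
Then Pb = 1359/7 − (1/7)·354.5 = 143.5 and Ps = 241/3 + (1/3)·354.5 = 198.5.
ΔCS = ½(239 + 354.5)(160 − 143.5) = 4896.375; ΔPS = ½(239 + 354.5)(198.5 − 160) = 11424.875.
Government spending = 55 × 354.5 = 19497.5.
Net change = 4896.375 + 11424.875 − 19497.5 = -3176.25. The loss equals the DWL triangle ½·55·115.5.

Net change in total surplus = -£3176.25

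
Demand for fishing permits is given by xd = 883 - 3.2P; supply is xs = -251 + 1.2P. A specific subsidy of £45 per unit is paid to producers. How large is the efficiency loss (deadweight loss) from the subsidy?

Pre-subsidy: 883 - 3.2P = -251 + 1.2P gives P* = 2835/11, x* = 641/11.
With the subsidy, sellers receive Ps = Pb + 45 for each unit, where Pb is the price buyers pay.
Supply in terms of Pb becomes xs = -251 + 1.2(Pb + 45) = -197 + 1.2Pb. Setting this equal to demand: 883 - 3.2Pb = -197 + 1.2Pb, so Pb = 2700/11.
Sellers receive Ps = 2700/11 + 45 = 3195/11; x' = 883 − 3.2·(2700/11) = 1073/11.
The subsidy expands output by 1073/11 − 641/11 = 432/11 past the efficient level; on those units the gap between marginal cost and willingness to pay runs from 0 up to 45.
DWL = ½ × 45 × 432/11 = 9720/11.

Deadweight loss = 9720/11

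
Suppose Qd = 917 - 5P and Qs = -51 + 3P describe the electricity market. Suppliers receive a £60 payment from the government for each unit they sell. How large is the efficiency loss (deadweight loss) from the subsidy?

Pre-subsidy: 917 - 5P = -51 + 3P gives P* = 121, Q* = 312.
With the subsidy, sellers receive Ps = Pb + 60 for each unit, where Pb is the price buyers pay.
Supply in terms of Pb becomes Qs = -51 + 3(Pb + 60) = 129 + 3Pb. Setting this equal to demand: 917 - 5Pb = 129 + 3Pb, so Pb = 98.5.
Sellers receive Ps = 98.5 + 60 = 158.5; Q' = 917 − 5·98.5 = 424.5.
The subsidy expands output by 424.5 − 312 = 112.5 past the efficient level; on those units the gap between marginal cost and willingness to pay runs from 0 up to 60.
DWL = ½ × 60 × 112.5 = 3375.

Deadweight loss = £3375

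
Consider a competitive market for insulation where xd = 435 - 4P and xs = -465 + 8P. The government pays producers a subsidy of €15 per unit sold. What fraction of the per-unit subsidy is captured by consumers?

Pre-subsidy: 435 - 4P = -465 + 8P gives P* = 75, x* = 135.
With the subsidy, sellers receive Ps = Pb + 15 for each unit, where Pb is the price buyers pay.
Supply in terms of Pb becomes xs = -465 + 8(Pb + 15) = -345 + 8Pb. Setting this equal to demand: 435 - 4Pb = -345 + 8Pb, so Pb = 65.
Sellers receive Ps = 65 + 15 = 80; x' = 435 − 4·65 = 175.
Buyers' price falls by P* − Pb = 75 − 65 = 10; sellers' price rises by Ps − P* = 80 − 75 = 5.
So consumers capture 10/15 = 2/3 of each unit of subsidy.

Consumer share = 2/3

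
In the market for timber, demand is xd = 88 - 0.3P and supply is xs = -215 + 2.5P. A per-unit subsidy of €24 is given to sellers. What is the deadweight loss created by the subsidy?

Pre-subsidy: 88 - 0.3P = -215 + 2.5P gives P* = 1515/14, x* = 1555/28.
With the subsidy, sellers receive Ps = Pb + 24 for each unit, where Pb is the price buyers pay.
Supply in terms of Pb becomes xs = -215 + 2.5(Pb + 24) = -155 + 2.5Pb. Setting this equal to demand: 88 - 0.3Pb = -155 + 2.5Pb, so Pb = 1215/14.
Sellers receive Ps = 1215/14 + 24 = 1551/14; x' = 88 − 0.3·(1215/14) = 1735/28.
The subsidy expands output by 1735/28 − 1555/28 = 45/7 past the efficient level; on those units the gap between marginal cost and willingness to pay runs from 0 up to 24.
DWL = ½ × 24 × 45/7 = 540/7.

Deadweight loss = 540/7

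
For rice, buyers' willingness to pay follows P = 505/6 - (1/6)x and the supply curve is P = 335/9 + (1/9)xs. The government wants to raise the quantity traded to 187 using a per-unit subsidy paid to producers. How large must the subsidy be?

At x = 187, from the demand curve buyers pay Pb = 505/6 − (1/6)·187 = 53; from the supply curve sellers need Ps = 335/9 + (1/9)·187 = 58.
The subsidy must fill the gap: s = Ps − Pb = 58 − 53 = 5.

Required subsidy s = 5 per unit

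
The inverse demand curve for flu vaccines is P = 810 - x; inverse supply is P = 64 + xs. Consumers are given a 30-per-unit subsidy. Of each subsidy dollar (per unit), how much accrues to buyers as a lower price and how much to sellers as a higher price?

Pre-subsidy: 810 - x = 64 + x gives x* = 373 and P* = 437.
With the rebate, buyers effectively pay Pb = Ps − 30, where Ps is the price sellers receive.
On the curves, Pb = 810 - x and Ps = 64 + x; the wedge Ps − Pb = 30 gives 64 + x − (810 - x) = 30, so x' = 388.
Then Pb = 810 − 1·388 = 422 and Ps = 64 + 1·388 = 452.
Buyers' price falls by P* − Pb = 437 − 422 = 15; sellers' price rises by Ps − P* = 452 − 437 = 15.

Buyers gain 15 per unit; sellers gain 15 per unit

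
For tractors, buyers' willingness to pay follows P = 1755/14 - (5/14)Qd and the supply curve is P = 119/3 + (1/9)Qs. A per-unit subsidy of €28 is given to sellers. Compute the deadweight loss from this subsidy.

Deadweight loss = 49392/59

Pre-subsidy: 1755/14 - (5/14)Q = 119/3 + (1/9)Q gives Q* = 183 and P* = 60.
With the subsidy, sellers receive Ps = Pb + 28 for each unit, where Pb is the price buyers pay.
On the curves, Pb = 1755/14 - (5/14)Q and Ps = 119/3 + (1/9)Q; the wedge Ps − Pb = 28 gives 119/3 + (1/9)Q − (1755/14 - (5/14)Q) = 28, so Q' = 14325/59.
Then Pb = 1755/14 − (5/14)·(14325/59) = 2280/59 and Ps = 119/3 + (1/9)·(14325/59) = 3932/59.
The subsidy expands output by 14325/59 − 183 = 3528/59 past the efficient level; on those units the gap between marginal cost and willingness to pay runs from 0 up to 28.
DWL = ½ × 28 × 3528/59 = 49392/59.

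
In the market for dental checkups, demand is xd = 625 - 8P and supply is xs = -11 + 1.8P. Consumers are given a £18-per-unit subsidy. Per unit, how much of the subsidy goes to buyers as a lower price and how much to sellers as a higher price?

Buyers gain 162/49 per unit; sellers gain 720/49 per unit

Pre-subsidy: 625 - 8P = -11 + 1.8P gives P* = 3180/49, x* = 5185/49.
With the rebate, buyers effectively pay Pb = Ps − 18, where Ps is the price sellers receive.
Demand in terms of Ps becomes xd = 625 − 8(Ps − 18) = 769 - 8Ps. Setting this equal to supply: 769 - 8Ps = -11 + 1.8Ps, so Ps = 3900/49.
Buyers pay Pb = 3900/49 − 18 = 3018/49; x' = -11 + 1.8·(3900/49) = 6481/49.
Buyers' price falls by P* − Pb = 3180/49 − 3018/49 = 162/49; sellers' price rises by Ps − P* = 3900/49 − 3180/49 = 720/49.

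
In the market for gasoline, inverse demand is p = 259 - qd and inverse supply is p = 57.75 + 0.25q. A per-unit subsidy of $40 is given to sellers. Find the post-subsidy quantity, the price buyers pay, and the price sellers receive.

Pre-subsidy: 259 - q = 57.75 + 0.25q gives q* = 161 and p* = 98.
With the subsidy, sellers receive ps = pb + 40 for each unit, where pb is the price buyers pay.
On the curves, pb = 259 - q and ps = 57.75 + 0.25q; the wedge ps − pb = 40 gives 57.75 + 0.25q − (259 - q) = 40, so q' = 193.
Then pb = 259 − 1·193 = 66 and ps = 57.75 + 0.25·193 = 106.

q' = 193; buyers pay $66; sellers receive $106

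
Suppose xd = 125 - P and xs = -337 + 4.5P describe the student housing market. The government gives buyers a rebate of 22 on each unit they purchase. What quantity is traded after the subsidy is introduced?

x' = 59

Pre-subsidy: 125 - P = -337 + 4.5P gives P* = 84, x* = 41.
With the rebate, buyers effectively pay Pb = Ps − 22, where Ps is the price sellers receive.
Demand in terms of Ps becomes xd = 125 − 1(Ps − 22) = 147 - Ps. Setting this equal to supply: 147 - Ps = -337 + 4.5Ps, so Ps = 88.
Buyers pay Pb = 88 − 22 = 66; x' = -337 + 4.5·88 = 59.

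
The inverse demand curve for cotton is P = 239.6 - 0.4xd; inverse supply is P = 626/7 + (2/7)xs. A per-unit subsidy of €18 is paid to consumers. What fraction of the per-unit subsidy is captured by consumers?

Pre-subsidy: 239.6 - 0.4x = 626/7 + (2/7)x gives x* = 219 and P* = 152.
With the rebate, buyers effectively pay Pb = Ps − 18, where Ps is the price sellers receive.
On the curves, Pb = 239.6 - 0.4x and Ps = 626/7 + (2/7)x; the wedge Ps − Pb = 18 gives 626/7 + (2/7)x − (239.6 - 0.4x) = 18, so x' = 245.25.
Then Pb = 239.6 − 0.4·245.25 = 141.5 and Ps = 626/7 + (2/7)·245.25 = 159.5.
Buyers' price falls by P* − Pb = 152 − 141.5 = 10.5; sellers' price rises by Ps − P* = 159.5 − 152 = 7.5.
So consumers capture 10.5/18 = 7/12 of each unit of subsidy.

Consumer share = 7/12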